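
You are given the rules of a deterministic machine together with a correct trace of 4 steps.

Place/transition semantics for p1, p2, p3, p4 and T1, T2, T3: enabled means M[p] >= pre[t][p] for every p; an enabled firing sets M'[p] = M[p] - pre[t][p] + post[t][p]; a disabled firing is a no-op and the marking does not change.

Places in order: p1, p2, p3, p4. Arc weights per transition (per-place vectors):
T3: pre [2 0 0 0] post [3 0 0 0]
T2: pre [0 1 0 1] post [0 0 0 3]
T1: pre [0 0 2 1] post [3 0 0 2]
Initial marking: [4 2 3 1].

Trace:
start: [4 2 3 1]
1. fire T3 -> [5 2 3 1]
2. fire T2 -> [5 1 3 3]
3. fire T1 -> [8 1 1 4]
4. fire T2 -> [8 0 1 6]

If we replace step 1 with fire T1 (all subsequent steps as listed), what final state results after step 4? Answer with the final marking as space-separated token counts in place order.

7 0 1 6

(re-executing from step 1 with the substitution; state before step 1: [4 2 3 1])
1. fire T1 -> [7 2 1 2]
2. fire T2 -> [7 1 1 4]
3. fire T1 -> [7 1 1 4]
4. fire T2 -> [7 0 1 6]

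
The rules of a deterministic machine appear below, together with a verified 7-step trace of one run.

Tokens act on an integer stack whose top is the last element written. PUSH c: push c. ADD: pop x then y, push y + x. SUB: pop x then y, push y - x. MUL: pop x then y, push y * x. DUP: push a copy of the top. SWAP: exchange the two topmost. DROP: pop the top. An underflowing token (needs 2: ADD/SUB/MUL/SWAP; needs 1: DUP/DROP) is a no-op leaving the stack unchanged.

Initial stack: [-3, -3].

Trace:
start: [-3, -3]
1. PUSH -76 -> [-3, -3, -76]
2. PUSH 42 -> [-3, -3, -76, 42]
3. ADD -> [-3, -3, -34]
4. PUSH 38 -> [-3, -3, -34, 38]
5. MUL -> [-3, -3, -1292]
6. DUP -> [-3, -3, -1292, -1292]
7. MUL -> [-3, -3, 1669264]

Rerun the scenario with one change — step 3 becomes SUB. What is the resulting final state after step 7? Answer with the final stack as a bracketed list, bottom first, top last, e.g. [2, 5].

(re-executing from step 3 with the substitution; state before step 3: [-3, -3, -76, 42])
3. SUB -> [-3, -3, -118]
4. PUSH 38 -> [-3, -3, -118, 38]
5. MUL -> [-3, -3, -4484]
6. DUP -> [-3, -3, -4484, -4484]
7. MUL -> [-3, -3, 20106256]

[-3, -3, 20106256]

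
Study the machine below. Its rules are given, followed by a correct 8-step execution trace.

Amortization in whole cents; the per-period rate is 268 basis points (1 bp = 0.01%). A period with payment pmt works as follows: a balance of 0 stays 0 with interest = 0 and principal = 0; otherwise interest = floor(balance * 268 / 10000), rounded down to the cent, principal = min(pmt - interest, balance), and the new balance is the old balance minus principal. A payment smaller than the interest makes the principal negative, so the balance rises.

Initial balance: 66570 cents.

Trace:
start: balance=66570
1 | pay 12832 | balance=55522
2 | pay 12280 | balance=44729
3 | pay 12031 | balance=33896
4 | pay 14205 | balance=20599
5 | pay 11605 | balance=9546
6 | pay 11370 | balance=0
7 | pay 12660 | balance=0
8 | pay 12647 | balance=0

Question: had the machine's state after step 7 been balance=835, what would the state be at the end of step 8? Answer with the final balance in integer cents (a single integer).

0

state after step 7 := balance=835
8 | pay 12647 | balance=0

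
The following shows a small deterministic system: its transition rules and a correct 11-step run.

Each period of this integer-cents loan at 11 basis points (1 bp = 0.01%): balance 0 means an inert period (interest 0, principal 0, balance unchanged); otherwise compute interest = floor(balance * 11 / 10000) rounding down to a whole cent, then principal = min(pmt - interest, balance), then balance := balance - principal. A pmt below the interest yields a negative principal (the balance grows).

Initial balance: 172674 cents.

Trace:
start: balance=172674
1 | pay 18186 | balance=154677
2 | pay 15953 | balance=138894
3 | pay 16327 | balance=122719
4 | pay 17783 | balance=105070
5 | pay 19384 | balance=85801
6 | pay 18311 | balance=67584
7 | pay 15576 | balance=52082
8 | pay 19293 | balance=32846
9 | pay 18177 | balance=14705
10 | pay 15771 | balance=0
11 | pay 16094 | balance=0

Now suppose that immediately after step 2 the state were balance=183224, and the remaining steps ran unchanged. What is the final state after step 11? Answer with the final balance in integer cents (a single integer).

27626

state after step 2 := balance=183224
3 | pay 16327 | balance=167098
4 | pay 17783 | balance=149498
5 | pay 19384 | balance=130278
6 | pay 18311 | balance=112110
7 | pay 15576 | balance=96657
8 | pay 19293 | balance=77470
9 | pay 18177 | balance=59378
10 | pay 15771 | balance=43672
11 | pay 16094 | balance=27626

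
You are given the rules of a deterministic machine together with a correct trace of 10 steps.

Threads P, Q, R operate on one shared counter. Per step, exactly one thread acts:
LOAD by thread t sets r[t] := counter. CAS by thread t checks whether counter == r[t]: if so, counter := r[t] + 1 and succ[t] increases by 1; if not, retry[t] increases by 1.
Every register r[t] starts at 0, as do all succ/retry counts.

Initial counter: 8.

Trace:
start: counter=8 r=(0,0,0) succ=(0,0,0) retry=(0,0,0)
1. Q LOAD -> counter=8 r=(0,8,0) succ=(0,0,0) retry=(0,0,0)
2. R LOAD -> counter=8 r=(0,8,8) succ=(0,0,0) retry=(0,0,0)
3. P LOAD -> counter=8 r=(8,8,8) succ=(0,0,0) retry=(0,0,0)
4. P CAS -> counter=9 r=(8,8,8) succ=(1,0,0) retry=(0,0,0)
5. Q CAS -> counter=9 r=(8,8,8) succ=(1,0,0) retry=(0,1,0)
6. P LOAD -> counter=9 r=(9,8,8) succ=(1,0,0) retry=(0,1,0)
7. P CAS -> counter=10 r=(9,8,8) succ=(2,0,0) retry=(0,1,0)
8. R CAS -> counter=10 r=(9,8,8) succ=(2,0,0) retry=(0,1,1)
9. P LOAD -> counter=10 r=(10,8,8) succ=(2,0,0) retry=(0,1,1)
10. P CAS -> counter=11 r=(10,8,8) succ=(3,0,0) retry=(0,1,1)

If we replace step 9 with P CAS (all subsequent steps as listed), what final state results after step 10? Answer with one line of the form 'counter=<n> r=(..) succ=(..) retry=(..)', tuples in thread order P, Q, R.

counter=10 r=(9,8,8) succ=(2,0,0) retry=(2,1,1)

(re-executing from step 9 with the substitution; state before step 9: counter=10 r=(9,8,8) succ=(2,0,0) retry=(0,1,1))
9. P CAS -> counter=10 r=(9,8,8) succ=(2,0,0) retry=(1,1,1)
10. P CAS -> counter=10 r=(9,8,8) succ=(2,0,0) retry=(2,1,1)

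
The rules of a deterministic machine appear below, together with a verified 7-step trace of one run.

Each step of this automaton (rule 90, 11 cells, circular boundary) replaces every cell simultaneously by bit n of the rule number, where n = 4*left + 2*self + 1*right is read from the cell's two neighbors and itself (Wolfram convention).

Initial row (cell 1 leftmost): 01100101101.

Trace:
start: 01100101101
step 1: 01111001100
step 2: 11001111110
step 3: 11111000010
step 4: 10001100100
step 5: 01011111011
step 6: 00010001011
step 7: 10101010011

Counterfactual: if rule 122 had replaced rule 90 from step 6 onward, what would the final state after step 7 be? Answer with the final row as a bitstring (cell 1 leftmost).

11111011000

(re-executing steps 6..7 under rule 122; state before step 6: 01011111011)
step 6: 10110001111
step 7: 11111011000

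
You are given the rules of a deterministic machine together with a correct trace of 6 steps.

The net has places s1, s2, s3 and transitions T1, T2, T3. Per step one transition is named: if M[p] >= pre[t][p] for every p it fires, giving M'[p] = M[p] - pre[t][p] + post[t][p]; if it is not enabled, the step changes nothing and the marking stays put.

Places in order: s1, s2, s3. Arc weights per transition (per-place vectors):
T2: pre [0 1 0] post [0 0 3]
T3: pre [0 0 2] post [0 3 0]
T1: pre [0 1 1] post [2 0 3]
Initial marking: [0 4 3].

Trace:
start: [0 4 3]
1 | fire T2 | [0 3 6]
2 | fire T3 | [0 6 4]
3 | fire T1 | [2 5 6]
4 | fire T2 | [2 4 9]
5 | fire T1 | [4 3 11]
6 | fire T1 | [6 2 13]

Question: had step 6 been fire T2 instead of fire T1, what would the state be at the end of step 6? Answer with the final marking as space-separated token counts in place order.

4 2 14

(re-executing from step 6 with the substitution; state before step 6: [4 3 11])
6 | fire T2 | [4 2 14]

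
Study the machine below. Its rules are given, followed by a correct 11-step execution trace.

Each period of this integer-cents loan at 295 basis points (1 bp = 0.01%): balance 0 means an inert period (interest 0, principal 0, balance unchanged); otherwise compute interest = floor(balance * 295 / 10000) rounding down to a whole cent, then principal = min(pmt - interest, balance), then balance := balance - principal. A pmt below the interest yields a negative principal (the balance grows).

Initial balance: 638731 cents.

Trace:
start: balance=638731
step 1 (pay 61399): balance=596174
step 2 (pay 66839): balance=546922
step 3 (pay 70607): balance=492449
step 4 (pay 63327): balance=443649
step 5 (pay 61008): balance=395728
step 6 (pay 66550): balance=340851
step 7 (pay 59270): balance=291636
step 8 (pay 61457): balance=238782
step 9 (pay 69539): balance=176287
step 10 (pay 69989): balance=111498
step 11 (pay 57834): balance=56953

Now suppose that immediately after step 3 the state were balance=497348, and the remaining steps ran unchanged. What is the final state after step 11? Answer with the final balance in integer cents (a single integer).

state after step 3 := balance=497348
step 4 (pay 63327): balance=448692
step 5 (pay 61008): balance=400920
step 6 (pay 66550): balance=346197
step 7 (pay 59270): balance=297139
step 8 (pay 61457): balance=244447
step 9 (pay 69539): balance=182119
step 10 (pay 69989): balance=117502
step 11 (pay 57834): balance=63134

63134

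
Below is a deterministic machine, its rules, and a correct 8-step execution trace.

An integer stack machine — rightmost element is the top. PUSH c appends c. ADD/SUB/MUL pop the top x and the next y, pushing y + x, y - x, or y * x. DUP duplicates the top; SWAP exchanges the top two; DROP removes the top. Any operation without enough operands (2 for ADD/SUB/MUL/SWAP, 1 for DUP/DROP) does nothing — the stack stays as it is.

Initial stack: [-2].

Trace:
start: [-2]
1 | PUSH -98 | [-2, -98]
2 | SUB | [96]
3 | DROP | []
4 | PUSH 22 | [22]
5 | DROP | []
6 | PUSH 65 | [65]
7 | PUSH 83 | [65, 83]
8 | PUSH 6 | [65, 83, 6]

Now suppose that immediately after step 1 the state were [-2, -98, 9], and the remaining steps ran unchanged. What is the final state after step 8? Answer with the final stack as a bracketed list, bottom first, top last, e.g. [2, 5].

state after step 1 := [-2, -98, 9]
2 | SUB | [-2, -107]
3 | DROP | [-2]
4 | PUSH 22 | [-2, 22]
5 | DROP | [-2]
6 | PUSH 65 | [-2, 65]
7 | PUSH 83 | [-2, 65, 83]
8 | PUSH 6 | [-2, 65, 83, 6]

[-2, 65, 83, 6]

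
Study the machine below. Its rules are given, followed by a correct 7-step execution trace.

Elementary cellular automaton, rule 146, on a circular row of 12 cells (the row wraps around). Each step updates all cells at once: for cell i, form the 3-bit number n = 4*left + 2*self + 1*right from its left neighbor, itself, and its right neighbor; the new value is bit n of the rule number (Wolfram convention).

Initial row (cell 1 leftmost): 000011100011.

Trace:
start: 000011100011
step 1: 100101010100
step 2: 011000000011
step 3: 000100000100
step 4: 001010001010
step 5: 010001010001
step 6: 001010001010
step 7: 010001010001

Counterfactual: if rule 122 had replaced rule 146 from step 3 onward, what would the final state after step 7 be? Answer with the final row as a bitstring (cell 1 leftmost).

(re-executing steps 3..7 under rule 122; state before step 3: 011000000011)
step 3: 111100000111
step 4: 000110001100
step 5: 001111011110
step 6: 011001110011
step 7: 111111011111

111111011111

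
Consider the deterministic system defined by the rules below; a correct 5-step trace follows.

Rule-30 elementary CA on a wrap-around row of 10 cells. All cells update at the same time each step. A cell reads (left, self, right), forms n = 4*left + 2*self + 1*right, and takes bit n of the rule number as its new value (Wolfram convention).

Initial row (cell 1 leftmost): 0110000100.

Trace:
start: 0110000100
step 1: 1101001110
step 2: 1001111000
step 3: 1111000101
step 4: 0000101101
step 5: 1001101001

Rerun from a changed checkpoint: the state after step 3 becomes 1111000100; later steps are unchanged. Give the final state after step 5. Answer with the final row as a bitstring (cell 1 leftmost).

0101101000

state after step 3 := 1111000100
step 4: 1000101111
step 5: 0101101000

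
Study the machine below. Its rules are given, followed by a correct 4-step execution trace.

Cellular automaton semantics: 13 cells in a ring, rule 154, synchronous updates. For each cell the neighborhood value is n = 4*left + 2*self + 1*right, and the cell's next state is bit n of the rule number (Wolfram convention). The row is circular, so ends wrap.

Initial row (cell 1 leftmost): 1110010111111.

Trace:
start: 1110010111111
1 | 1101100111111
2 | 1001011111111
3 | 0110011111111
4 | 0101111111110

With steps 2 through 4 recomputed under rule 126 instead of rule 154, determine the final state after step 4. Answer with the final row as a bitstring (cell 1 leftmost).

(re-executing steps 2..4 under rule 126; state before step 2: 1101100111111)
2 | 0111111100000
3 | 1100000110000
4 | 1110001111001

1110001111001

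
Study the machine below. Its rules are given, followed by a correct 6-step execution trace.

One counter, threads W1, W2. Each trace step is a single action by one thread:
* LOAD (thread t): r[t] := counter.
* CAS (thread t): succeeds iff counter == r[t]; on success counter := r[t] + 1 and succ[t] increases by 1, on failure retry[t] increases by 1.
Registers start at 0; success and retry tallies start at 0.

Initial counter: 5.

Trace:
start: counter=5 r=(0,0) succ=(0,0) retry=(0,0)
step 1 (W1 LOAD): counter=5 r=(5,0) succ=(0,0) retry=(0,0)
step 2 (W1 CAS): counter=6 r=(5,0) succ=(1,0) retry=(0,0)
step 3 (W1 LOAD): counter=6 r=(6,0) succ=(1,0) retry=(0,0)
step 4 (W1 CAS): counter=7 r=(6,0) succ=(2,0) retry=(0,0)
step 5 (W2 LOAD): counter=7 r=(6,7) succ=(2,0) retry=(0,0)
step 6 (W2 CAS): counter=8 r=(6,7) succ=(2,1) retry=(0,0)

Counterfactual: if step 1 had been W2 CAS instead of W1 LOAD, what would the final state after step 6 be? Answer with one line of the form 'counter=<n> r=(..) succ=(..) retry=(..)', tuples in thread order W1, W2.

counter=7 r=(5,6) succ=(1,1) retry=(1,1)

(re-executing from step 1 with the substitution; state before step 1: counter=5 r=(0,0) succ=(0,0) retry=(0,0))
step 1 (W2 CAS): counter=5 r=(0,0) succ=(0,0) retry=(0,1)
step 2 (W1 CAS): counter=5 r=(0,0) succ=(0,0) retry=(1,1)
step 3 (W1 LOAD): counter=5 r=(5,0) succ=(0,0) retry=(1,1)
step 4 (W1 CAS): counter=6 r=(5,0) succ=(1,0) retry=(1,1)
step 5 (W2 LOAD): counter=6 r=(5,6) succ=(1,0) retry=(1,1)
step 6 (W2 CAS): counter=7 r=(5,6) succ=(1,1) retry=(1,1)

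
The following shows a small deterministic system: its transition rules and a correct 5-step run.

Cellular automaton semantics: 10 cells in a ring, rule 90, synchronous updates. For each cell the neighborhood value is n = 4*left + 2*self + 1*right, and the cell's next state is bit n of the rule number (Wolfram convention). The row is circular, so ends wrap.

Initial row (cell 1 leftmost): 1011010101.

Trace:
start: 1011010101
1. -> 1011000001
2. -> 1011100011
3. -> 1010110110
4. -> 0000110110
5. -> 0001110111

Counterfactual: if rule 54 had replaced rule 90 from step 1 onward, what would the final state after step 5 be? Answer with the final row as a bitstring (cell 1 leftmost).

1010001000

(re-executing steps 1..5 under rule 54; state before step 1: 1011010101)
1. -> 0100111110
2. -> 1111000001
3. -> 0000100010
4. -> 0001110111
5. -> 1010001000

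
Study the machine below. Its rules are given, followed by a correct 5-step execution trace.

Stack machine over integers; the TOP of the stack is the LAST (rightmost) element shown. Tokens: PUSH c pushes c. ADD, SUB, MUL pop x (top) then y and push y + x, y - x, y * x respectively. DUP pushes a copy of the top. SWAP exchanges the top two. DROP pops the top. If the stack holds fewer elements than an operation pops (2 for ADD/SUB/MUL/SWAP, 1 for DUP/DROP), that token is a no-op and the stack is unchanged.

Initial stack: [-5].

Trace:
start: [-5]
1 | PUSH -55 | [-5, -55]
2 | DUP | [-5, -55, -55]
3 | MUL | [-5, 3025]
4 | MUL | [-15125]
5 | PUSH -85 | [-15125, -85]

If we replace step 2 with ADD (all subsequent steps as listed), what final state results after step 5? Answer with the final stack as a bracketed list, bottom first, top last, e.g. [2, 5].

(re-executing from step 2 with the substitution; state before step 2: [-5, -55])
2 | ADD | [-60]
3 | MUL | [-60]
4 | MUL | [-60]
5 | PUSH -85 | [-60, -85]

[-60, -85]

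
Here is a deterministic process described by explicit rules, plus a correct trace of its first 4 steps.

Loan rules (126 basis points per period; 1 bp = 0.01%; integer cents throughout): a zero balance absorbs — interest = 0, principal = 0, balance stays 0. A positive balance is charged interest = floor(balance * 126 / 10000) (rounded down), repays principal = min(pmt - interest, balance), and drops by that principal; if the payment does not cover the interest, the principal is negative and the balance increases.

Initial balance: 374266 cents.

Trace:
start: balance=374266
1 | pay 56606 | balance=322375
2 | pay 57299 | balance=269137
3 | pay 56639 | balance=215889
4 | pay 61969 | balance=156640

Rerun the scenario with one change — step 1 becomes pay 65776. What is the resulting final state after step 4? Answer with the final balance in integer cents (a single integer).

147119

(re-executing from step 1 with the substitution; state before step 1: balance=374266)
1 | pay 65776 | balance=313205
2 | pay 57299 | balance=259852
3 | pay 56639 | balance=206487
4 | pay 61969 | balance=147119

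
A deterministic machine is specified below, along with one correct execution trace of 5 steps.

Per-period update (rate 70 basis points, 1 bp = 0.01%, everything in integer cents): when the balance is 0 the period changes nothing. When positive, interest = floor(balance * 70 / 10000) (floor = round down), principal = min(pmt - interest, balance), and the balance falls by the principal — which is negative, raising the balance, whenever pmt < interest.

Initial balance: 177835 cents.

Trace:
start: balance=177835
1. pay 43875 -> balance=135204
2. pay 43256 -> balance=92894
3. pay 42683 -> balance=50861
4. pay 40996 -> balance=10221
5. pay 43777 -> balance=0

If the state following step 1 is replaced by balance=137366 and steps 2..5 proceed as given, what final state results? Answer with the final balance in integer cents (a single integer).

0

state after step 1 := balance=137366
2. pay 43256 -> balance=95071
3. pay 42683 -> balance=53053
4. pay 40996 -> balance=12428
5. pay 43777 -> balance=0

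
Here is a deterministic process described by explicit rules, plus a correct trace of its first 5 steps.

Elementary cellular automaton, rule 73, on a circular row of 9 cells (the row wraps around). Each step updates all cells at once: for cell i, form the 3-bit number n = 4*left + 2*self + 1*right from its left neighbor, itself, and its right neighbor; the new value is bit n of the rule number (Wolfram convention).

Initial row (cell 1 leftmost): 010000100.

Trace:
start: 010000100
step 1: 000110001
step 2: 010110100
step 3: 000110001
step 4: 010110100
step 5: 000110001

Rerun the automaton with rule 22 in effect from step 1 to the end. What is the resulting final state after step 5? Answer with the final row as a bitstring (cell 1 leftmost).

(re-executing steps 1..5 under rule 22; state before step 1: 010000100)
step 1: 111001110
step 2: 000110000
step 3: 001001000
step 4: 011111100
step 5: 100000010

100000010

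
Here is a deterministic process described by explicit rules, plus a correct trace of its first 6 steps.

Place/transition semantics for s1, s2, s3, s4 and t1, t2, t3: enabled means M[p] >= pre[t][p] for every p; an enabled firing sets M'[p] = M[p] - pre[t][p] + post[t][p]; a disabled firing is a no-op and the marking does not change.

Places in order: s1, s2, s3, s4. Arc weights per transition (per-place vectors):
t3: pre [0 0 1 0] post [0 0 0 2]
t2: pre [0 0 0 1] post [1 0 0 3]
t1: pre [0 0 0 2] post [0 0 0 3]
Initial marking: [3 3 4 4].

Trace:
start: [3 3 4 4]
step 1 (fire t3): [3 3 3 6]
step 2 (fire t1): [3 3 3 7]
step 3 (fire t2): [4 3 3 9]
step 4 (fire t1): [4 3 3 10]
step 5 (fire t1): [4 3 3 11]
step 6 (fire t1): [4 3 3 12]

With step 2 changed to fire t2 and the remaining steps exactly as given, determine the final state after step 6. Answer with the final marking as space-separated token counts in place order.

(re-executing from step 2 with the substitution; state before step 2: [3 3 3 6])
step 2 (fire t2): [4 3 3 8]
step 3 (fire t2): [5 3 3 10]
step 4 (fire t1): [5 3 3 11]
step 5 (fire t1): [5 3 3 12]
step 6 (fire t1): [5 3 3 13]

5 3 3 13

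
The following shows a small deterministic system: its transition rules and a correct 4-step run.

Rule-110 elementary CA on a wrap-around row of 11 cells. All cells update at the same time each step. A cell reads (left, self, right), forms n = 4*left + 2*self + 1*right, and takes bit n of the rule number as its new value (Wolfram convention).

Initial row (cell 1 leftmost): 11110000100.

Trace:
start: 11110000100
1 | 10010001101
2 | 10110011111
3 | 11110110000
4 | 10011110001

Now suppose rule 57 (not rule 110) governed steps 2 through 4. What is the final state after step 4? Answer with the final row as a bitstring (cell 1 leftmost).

(re-executing steps 2..4 under rule 57; state before step 2: 10010001101)
2 | 01001101011
3 | 10101010110
4 | 01010101101

01010101101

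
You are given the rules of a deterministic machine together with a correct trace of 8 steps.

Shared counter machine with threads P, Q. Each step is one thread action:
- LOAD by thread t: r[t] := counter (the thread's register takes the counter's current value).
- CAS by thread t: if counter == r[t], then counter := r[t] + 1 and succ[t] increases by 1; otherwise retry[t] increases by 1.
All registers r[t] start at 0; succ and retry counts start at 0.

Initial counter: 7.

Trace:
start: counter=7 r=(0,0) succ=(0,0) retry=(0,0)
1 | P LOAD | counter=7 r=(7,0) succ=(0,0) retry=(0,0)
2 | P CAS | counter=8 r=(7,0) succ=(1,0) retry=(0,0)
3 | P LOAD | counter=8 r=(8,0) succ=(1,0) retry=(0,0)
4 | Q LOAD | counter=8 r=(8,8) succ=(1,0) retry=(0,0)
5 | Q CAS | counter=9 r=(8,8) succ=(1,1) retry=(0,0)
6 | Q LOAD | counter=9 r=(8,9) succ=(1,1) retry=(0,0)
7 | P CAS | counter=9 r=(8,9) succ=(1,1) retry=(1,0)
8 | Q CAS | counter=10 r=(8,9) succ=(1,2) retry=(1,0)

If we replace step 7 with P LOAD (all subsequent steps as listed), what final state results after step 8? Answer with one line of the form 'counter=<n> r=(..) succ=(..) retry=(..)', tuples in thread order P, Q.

(re-executing from step 7 with the substitution; state before step 7: counter=9 r=(8,9) succ=(1,1) retry=(0,0))
7 | P LOAD | counter=9 r=(9,9) succ=(1,1) retry=(0,0)
8 | Q CAS | counter=10 r=(9,9) succ=(1,2) retry=(0,0)

counter=10 r=(9,9) succ=(1,2) retry=(0,0)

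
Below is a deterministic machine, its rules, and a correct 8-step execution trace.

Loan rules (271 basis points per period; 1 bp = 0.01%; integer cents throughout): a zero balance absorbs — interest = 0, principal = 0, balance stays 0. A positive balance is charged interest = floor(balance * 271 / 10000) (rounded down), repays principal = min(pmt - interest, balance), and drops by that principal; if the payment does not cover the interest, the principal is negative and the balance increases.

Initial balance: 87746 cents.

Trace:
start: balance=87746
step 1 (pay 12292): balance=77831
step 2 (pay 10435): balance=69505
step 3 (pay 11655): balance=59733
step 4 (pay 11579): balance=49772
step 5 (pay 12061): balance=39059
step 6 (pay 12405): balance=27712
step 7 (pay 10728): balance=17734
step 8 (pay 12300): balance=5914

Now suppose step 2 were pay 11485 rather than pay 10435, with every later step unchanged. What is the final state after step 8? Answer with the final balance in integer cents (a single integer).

4683

(re-executing from step 2 with the substitution; state before step 2: balance=77831)
step 2 (pay 11485): balance=68455
step 3 (pay 11655): balance=58655
step 4 (pay 11579): balance=48665
step 5 (pay 12061): balance=37922
step 6 (pay 12405): balance=26544
step 7 (pay 10728): balance=16535
step 8 (pay 12300): balance=4683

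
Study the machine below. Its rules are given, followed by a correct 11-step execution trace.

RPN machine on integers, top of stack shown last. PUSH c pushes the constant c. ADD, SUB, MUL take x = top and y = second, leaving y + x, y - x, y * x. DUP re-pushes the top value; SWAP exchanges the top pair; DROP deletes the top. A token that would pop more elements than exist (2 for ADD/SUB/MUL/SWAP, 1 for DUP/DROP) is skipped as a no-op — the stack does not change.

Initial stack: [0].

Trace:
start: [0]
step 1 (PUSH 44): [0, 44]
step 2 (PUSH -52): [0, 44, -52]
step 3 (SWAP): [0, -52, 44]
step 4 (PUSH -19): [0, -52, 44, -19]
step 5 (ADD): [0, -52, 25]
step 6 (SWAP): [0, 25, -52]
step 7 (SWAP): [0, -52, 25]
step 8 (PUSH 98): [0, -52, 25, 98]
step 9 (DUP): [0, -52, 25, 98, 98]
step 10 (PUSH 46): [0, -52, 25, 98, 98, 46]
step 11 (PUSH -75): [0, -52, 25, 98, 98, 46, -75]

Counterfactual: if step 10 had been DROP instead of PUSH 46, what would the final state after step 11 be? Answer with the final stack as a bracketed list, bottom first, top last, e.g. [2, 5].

(re-executing from step 10 with the substitution; state before step 10: [0, -52, 25, 98, 98])
step 10 (DROP): [0, -52, 25, 98]
step 11 (PUSH -75): [0, -52, 25, 98, -75]

[0, -52, 25, 98, -75]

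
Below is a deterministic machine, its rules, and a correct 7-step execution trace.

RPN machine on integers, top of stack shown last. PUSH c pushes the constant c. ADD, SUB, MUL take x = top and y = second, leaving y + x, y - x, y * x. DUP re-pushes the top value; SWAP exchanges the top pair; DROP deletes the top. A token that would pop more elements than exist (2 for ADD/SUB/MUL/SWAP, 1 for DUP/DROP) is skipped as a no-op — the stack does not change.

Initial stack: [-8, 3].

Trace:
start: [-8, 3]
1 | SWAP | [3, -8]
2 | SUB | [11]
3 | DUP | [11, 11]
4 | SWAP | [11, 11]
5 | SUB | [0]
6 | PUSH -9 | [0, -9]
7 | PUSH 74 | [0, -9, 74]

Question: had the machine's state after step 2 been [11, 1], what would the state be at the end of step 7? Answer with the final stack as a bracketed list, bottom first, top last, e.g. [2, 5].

[11, 0, -9, 74]

state after step 2 := [11, 1]
3 | DUP | [11, 1, 1]
4 | SWAP | [11, 1, 1]
5 | SUB | [11, 0]
6 | PUSH -9 | [11, 0, -9]
7 | PUSH 74 | [11, 0, -9, 74]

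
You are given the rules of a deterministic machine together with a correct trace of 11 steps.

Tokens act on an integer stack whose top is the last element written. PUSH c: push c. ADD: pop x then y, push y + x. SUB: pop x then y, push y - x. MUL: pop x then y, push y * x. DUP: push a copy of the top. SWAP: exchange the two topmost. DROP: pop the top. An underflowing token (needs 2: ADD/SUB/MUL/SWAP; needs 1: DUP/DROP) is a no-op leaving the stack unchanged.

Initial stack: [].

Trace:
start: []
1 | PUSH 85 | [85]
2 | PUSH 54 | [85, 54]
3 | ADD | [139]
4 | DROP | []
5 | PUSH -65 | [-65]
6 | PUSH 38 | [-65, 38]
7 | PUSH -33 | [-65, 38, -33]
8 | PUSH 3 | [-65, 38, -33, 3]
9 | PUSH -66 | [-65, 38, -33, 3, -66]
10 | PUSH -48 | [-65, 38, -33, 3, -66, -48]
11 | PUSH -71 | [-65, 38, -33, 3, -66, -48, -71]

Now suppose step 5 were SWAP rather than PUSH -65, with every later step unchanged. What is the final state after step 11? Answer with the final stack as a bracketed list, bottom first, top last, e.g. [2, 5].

[38, -33, 3, -66, -48, -71]

(re-executing from step 5 with the substitution; state before step 5: [])
5 | SWAP | []
6 | PUSH 38 | [38]
7 | PUSH -33 | [38, -33]
8 | PUSH 3 | [38, -33, 3]
9 | PUSH -66 | [38, -33, 3, -66]
10 | PUSH -48 | [38, -33, 3, -66, -48]
11 | PUSH -71 | [38, -33, 3, -66, -48, -71]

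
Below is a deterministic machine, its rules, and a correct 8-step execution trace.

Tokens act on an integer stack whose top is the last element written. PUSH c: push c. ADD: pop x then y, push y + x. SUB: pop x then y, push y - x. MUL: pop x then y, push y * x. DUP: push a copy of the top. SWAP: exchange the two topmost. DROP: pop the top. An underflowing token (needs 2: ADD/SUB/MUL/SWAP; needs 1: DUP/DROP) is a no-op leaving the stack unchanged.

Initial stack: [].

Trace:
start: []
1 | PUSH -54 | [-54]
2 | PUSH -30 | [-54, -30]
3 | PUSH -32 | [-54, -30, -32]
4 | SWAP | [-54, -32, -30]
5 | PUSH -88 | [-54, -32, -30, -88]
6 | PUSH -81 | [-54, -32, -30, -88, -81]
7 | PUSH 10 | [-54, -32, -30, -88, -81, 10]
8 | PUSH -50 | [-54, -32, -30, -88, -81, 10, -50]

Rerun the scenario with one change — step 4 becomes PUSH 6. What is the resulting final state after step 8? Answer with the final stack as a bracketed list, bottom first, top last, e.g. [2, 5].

(re-executing from step 4 with the substitution; state before step 4: [-54, -30, -32])
4 | PUSH 6 | [-54, -30, -32, 6]
5 | PUSH -88 | [-54, -30, -32, 6, -88]
6 | PUSH -81 | [-54, -30, -32, 6, -88, -81]
7 | PUSH 10 | [-54, -30, -32, 6, -88, -81, 10]
8 | PUSH -50 | [-54, -30, -32, 6, -88, -81, 10, -50]

[-54, -30, -32, 6, -88, -81, 10, -50]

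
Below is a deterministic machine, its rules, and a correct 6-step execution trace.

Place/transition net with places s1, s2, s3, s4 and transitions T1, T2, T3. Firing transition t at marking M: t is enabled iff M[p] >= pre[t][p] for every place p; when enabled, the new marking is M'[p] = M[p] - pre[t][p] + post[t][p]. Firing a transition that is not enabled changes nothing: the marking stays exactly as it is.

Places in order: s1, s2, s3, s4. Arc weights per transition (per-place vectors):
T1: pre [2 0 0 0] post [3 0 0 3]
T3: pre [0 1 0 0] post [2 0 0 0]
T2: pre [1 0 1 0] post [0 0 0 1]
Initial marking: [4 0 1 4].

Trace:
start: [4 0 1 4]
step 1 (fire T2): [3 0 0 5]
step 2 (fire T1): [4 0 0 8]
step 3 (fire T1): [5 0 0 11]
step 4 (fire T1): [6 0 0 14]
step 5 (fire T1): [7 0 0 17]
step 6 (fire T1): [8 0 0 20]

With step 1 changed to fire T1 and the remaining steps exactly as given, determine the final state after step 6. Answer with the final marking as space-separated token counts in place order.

10 0 1 22

(re-executing from step 1 with the substitution; state before step 1: [4 0 1 4])
step 1 (fire T1): [5 0 1 7]
step 2 (fire T1): [6 0 1 10]
step 3 (fire T1): [7 0 1 13]
step 4 (fire T1): [8 0 1 16]
step 5 (fire T1): [9 0 1 19]
step 6 (fire T1): [10 0 1 22]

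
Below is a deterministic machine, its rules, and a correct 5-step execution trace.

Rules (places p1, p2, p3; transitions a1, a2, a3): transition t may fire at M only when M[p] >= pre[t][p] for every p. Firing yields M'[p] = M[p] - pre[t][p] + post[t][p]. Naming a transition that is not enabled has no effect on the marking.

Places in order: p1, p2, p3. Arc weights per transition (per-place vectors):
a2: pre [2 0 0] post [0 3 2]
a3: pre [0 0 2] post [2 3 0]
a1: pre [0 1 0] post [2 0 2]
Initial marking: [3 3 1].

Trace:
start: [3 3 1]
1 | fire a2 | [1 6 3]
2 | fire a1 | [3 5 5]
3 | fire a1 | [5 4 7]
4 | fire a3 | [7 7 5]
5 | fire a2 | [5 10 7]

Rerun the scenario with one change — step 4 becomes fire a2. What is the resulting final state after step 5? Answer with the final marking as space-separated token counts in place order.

(re-executing from step 4 with the substitution; state before step 4: [5 4 7])
4 | fire a2 | [3 7 9]
5 | fire a2 | [1 10 11]

1 10 11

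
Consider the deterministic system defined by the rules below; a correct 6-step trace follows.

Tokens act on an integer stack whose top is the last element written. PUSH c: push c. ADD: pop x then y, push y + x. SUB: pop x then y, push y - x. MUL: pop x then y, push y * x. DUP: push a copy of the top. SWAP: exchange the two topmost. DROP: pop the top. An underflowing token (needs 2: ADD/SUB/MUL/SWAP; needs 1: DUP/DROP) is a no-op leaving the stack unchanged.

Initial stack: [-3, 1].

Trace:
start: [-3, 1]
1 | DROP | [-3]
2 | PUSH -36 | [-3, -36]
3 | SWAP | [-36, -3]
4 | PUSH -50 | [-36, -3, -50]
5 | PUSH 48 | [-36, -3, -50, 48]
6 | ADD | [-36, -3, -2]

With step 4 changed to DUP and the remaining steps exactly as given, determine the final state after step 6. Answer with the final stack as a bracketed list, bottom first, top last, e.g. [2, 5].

(re-executing from step 4 with the substitution; state before step 4: [-36, -3])
4 | DUP | [-36, -3, -3]
5 | PUSH 48 | [-36, -3, -3, 48]
6 | ADD | [-36, -3, 45]

[-36, -3, 45]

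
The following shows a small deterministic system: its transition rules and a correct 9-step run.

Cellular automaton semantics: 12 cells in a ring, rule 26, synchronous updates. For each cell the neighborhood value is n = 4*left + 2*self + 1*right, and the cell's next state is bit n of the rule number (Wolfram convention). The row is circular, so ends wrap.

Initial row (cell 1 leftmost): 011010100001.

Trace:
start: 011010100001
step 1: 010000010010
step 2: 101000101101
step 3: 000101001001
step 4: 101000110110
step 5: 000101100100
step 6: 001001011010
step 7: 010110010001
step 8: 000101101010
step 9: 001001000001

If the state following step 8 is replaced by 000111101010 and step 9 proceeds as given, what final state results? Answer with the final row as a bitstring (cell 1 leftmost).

001100000001

state after step 8 := 000111101010
step 9: 001100000001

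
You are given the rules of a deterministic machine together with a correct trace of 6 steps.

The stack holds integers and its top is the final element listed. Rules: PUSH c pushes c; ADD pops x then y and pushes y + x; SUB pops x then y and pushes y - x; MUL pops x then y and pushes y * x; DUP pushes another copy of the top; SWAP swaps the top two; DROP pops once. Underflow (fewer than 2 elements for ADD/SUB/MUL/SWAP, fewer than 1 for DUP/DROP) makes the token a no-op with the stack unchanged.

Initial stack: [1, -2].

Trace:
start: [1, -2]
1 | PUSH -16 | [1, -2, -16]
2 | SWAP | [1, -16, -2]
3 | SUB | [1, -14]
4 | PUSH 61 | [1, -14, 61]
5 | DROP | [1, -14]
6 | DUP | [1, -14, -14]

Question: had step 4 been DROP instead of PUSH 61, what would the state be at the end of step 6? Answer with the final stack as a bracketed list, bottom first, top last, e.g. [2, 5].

[]

(re-executing from step 4 with the substitution; state before step 4: [1, -14])
4 | DROP | [1]
5 | DROP | []
6 | DUP | []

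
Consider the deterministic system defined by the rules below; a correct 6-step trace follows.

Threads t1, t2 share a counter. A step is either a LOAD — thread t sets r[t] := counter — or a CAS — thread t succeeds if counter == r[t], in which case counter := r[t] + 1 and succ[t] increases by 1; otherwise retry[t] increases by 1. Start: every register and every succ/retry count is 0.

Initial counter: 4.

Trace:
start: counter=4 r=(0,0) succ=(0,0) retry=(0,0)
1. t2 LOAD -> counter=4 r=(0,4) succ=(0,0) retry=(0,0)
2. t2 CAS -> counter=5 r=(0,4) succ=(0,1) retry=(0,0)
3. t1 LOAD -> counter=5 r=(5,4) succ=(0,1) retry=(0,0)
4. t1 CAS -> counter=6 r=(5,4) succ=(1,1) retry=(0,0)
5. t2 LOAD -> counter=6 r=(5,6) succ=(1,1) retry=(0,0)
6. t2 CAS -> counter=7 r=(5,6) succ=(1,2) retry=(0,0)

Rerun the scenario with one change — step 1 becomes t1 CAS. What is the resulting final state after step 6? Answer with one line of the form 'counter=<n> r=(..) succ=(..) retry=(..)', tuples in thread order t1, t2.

counter=6 r=(4,5) succ=(1,1) retry=(1,1)

(re-executing from step 1 with the substitution; state before step 1: counter=4 r=(0,0) succ=(0,0) retry=(0,0))
1. t1 CAS -> counter=4 r=(0,0) succ=(0,0) retry=(1,0)
2. t2 CAS -> counter=4 r=(0,0) succ=(0,0) retry=(1,1)
3. t1 LOAD -> counter=4 r=(4,0) succ=(0,0) retry=(1,1)
4. t1 CAS -> counter=5 r=(4,0) succ=(1,0) retry=(1,1)
5. t2 LOAD -> counter=5 r=(4,5) succ=(1,0) retry=(1,1)
6. t2 CAS -> counter=6 r=(4,5) succ=(1,1) retry=(1,1)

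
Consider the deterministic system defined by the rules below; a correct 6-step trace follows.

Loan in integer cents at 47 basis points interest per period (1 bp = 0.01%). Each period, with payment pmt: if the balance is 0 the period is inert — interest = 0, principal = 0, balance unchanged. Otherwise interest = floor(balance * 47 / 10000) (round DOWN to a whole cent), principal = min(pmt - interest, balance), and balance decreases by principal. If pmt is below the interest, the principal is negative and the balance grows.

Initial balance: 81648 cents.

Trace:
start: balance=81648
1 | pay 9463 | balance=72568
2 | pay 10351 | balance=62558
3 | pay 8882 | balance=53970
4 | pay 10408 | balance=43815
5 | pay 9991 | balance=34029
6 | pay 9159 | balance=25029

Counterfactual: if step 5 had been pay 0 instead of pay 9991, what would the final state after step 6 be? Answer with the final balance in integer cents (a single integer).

35067

(re-executing from step 5 with the substitution; state before step 5: balance=43815)
5 | pay 0 | balance=44020
6 | pay 9159 | balance=35067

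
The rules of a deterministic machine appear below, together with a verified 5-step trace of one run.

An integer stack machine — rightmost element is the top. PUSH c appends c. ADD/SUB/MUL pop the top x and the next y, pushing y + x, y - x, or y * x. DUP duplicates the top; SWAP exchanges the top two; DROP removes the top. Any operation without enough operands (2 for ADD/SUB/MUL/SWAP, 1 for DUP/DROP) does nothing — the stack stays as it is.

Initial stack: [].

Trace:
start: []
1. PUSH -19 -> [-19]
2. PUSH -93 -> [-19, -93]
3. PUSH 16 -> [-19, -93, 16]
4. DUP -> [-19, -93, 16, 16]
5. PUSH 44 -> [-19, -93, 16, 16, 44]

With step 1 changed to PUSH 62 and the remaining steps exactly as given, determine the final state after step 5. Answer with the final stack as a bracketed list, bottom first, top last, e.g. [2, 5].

[62, -93, 16, 16, 44]

(re-executing from step 1 with the substitution; state before step 1: [])
1. PUSH 62 -> [62]
2. PUSH -93 -> [62, -93]
3. PUSH 16 -> [62, -93, 16]
4. DUP -> [62, -93, 16, 16]
5. PUSH 44 -> [62, -93, 16, 16, 44]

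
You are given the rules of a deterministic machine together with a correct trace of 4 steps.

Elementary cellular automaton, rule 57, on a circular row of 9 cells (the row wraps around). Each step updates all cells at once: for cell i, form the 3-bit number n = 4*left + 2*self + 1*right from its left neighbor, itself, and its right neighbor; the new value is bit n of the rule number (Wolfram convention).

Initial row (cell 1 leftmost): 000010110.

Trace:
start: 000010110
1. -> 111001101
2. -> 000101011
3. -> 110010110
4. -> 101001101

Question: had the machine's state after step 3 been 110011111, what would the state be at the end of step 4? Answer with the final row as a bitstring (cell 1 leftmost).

state after step 3 := 110011111
4. -> 001010000

001010000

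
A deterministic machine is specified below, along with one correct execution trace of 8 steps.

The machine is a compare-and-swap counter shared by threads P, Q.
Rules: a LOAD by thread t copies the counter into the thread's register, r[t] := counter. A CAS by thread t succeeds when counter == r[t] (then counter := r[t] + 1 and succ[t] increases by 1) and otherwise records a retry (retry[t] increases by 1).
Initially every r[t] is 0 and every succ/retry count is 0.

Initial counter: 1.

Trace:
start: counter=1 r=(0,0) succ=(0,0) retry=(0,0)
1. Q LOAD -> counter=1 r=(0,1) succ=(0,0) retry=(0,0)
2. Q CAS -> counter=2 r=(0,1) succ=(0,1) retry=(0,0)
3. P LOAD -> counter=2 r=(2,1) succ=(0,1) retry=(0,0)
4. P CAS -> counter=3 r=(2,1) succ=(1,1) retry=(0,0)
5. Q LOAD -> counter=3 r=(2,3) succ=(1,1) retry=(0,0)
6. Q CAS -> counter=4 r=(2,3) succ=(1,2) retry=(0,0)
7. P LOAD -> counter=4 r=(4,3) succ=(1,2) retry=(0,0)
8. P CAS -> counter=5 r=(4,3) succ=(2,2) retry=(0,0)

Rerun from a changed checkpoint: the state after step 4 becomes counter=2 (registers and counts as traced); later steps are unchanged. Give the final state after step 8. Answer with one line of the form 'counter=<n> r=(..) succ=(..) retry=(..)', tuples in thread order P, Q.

counter=4 r=(3,2) succ=(2,2) retry=(0,0)

state after step 4 := counter=2 r=(2,1) succ=(1,1) retry=(0,0)
5. Q LOAD -> counter=2 r=(2,2) succ=(1,1) retry=(0,0)
6. Q CAS -> counter=3 r=(2,2) succ=(1,2) retry=(0,0)
7. P LOAD -> counter=3 r=(3,2) succ=(1,2) retry=(0,0)
8. P CAS -> counter=4 r=(3,2) succ=(2,2) retry=(0,0)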